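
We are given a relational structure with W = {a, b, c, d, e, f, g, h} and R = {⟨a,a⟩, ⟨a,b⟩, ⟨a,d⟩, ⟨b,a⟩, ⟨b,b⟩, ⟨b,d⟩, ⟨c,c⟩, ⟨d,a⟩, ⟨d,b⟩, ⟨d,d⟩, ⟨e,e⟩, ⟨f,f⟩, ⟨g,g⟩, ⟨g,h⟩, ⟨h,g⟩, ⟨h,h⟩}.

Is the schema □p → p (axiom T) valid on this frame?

Yes

The schema T characterises exactly the reflexive frames.
Reflexive: yes — every world is R-related to itself.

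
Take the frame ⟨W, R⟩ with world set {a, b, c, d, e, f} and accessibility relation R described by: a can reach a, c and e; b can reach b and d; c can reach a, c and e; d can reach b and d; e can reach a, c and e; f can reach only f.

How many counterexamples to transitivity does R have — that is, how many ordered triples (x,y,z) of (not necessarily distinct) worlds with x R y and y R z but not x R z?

R is transitive; there are no such tuples.

0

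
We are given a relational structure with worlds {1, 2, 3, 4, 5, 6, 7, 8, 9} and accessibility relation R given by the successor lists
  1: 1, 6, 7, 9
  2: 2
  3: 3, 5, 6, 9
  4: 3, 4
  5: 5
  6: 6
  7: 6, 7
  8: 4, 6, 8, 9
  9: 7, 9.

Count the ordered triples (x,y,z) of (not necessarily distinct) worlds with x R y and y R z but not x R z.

Enumerating: (3,9,7), (4,3,5), (4,3,6), (4,3,9), (8,4,3), (8,9,7), (9,7,6).

7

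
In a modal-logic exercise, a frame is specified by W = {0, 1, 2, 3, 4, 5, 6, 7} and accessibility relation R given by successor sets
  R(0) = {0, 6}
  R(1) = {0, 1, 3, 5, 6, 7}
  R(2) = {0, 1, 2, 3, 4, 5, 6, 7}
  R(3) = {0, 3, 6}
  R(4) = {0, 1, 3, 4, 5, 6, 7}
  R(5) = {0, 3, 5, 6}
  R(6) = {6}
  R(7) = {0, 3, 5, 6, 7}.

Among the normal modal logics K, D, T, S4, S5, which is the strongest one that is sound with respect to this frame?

Serial (axiom D): yes — every world has a successor (e.g. 0 R 0).
Reflexive (axiom T): yes — every world is R-related to itself.
Transitive (axiom 4): yes — every two-step R-path is closed by a direct edge.
Euclidean (axiom 5): no — 1 R 0 and 1 R 3, but not 0 R 3.
So F validates K, D, T, S4; S5 would additionally require R to be Euclidean. The strongest is S4.

S4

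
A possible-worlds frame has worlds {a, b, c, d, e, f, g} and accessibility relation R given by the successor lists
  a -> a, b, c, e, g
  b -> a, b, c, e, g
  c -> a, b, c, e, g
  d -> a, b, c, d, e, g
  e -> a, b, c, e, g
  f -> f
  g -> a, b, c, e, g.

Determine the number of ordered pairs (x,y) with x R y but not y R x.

5

Enumerating: (d,a), (d,b), (d,c), (d,e), (d,g).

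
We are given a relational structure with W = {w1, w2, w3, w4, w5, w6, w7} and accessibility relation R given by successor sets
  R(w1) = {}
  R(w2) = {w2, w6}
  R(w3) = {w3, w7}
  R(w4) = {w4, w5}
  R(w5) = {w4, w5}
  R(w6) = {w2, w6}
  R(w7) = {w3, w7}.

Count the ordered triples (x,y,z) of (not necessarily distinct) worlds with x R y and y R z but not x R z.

R is transitive; there are no such tuples.

0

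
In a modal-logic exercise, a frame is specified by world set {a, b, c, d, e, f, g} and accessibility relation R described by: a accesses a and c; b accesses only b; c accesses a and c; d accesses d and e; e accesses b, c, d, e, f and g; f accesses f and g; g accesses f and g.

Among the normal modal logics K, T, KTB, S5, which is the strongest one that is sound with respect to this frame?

T

Reflexive (axiom T): yes — every world is R-related to itself.
Symmetric (axiom B): no — e R b but not b R e.
Euclidean (axiom 5): no — e R b and e R c, but not b R c.
So F validates K, T; KTB would additionally require R to be symmetric. The strongest is T.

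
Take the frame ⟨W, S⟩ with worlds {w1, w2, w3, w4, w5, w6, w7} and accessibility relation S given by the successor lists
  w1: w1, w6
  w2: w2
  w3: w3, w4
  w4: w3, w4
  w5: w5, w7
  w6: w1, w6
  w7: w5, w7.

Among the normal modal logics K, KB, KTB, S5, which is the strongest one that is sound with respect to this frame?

S5

Symmetric (axiom B): yes — every pair in S has its reverse in S.
Reflexive (axiom T): yes — every world is S-related to itself.
Euclidean (axiom 5): yes — any two successors of a common world are S-related.
So F validates K, KB, KTB, S5. The strongest is S5.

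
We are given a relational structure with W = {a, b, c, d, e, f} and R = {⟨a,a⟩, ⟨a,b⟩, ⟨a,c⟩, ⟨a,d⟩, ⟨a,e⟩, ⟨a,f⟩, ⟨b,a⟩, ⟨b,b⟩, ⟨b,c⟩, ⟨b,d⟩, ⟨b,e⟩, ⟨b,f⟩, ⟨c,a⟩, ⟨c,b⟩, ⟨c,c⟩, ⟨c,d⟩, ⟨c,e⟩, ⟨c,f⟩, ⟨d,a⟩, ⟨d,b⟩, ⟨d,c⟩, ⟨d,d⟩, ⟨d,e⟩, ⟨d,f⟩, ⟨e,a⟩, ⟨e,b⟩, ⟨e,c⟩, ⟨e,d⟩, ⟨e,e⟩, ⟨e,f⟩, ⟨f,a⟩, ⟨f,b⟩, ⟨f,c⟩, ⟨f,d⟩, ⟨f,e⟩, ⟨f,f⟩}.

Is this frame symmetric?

Symmetric: yes — every pair in R has its reverse in R.

Yes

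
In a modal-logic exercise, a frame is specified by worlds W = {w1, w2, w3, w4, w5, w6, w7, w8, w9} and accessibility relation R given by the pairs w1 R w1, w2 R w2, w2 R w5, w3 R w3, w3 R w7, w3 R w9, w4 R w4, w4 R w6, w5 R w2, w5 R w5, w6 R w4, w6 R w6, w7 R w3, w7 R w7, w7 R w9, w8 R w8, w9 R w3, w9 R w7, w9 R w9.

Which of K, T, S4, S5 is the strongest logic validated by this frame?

Reflexive (axiom T): yes — every world is R-related to itself.
Transitive (axiom 4): yes — every two-step R-path is closed by a direct edge.
Euclidean (axiom 5): yes — any two successors of a common world are R-related.
So F validates K, T, S4, S5. The strongest is S5.

S5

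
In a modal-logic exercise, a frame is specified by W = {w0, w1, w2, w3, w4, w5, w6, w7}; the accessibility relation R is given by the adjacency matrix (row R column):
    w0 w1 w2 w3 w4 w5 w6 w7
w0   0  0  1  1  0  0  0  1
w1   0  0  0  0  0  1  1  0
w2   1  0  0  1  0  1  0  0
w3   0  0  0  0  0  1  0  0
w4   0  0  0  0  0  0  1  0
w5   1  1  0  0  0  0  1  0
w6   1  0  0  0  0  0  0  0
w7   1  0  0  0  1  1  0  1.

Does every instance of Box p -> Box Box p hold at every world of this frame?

The schema 4 characterises exactly the transitive frames.
Transitive: no — w0 R w2 and w2 R w5, but not w0 R w5.

No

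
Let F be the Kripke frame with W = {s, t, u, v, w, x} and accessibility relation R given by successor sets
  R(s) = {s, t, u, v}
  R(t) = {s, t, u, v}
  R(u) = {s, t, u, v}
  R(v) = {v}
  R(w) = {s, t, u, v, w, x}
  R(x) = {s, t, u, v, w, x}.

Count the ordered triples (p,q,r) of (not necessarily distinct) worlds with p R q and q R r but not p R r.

R is transitive; there are no such tuples.

0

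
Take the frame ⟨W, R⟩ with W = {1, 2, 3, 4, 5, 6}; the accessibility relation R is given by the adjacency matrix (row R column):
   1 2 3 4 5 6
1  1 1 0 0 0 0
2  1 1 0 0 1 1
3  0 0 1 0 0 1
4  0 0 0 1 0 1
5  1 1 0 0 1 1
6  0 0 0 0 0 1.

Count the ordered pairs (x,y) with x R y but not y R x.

Enumerating: (2,6), (3,6), (4,6), (5,1), (5,6).

5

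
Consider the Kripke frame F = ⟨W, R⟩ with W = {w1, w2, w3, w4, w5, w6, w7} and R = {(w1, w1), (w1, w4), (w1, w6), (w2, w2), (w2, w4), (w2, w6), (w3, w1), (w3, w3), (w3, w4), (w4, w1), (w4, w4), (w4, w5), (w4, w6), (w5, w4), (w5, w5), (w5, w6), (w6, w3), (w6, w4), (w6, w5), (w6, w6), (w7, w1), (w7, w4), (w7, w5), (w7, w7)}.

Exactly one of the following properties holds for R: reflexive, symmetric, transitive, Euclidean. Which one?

Reflexive: yes — every world is R-related to itself.
Symmetric: no — w1 R w6 but not w6 R w1.
Transitive: no — w1 R w4 and w4 R w5, but not w1 R w5.
Euclidean: no — w4 R w1 and w4 R w5, but not w1 R w5.
Only reflexive holds.

reflexive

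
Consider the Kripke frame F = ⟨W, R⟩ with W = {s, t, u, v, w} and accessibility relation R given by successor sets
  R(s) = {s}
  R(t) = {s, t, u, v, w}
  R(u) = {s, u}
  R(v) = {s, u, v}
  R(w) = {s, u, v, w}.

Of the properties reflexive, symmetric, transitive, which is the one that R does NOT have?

Reflexive: yes — every world is R-related to itself.
Symmetric: no — t R s but not s R t.
Transitive: yes — every two-step R-path is closed by a direct edge.
Only symmetric fails.

symmetric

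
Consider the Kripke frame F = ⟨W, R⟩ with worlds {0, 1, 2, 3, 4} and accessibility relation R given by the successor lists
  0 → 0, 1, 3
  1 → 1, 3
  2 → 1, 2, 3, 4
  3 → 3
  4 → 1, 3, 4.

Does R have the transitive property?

Transitive: yes — every two-step R-path is closed by a direct edge.

Yes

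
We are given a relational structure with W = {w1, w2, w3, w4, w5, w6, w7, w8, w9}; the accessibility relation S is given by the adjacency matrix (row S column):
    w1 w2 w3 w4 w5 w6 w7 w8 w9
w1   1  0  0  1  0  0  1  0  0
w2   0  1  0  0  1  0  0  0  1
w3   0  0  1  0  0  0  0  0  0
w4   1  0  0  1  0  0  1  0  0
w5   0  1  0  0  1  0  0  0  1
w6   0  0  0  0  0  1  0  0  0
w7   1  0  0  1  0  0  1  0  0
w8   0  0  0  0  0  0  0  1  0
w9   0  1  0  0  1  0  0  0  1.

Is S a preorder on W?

Reflexive: yes — every world is S-related to itself.
Transitive: yes — every two-step S-path is closed by a direct edge.
So S is a preorder.

Yes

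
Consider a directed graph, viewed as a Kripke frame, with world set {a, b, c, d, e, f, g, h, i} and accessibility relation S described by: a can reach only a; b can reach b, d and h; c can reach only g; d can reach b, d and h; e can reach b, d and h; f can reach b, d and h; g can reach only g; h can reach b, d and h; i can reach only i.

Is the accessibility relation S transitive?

Transitive: yes — every two-step S-path is closed by a direct edge.

Yes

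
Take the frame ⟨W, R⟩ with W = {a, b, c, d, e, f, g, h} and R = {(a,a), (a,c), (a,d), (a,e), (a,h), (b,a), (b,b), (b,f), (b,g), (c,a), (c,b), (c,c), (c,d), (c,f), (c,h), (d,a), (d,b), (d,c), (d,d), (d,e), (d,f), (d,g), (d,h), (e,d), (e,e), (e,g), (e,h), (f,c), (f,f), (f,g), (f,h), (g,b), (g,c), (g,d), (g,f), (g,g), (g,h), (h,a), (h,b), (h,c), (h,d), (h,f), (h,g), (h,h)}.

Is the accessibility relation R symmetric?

No

Symmetric: no — a R e but not e R a.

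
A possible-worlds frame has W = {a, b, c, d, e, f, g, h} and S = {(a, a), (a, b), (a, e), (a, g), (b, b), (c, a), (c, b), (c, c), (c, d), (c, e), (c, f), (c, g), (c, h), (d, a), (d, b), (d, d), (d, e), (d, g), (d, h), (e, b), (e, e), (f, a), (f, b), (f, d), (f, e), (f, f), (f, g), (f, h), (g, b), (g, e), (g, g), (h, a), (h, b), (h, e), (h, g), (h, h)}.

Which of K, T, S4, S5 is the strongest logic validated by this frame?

S4

Reflexive (axiom T): yes — every world is S-related to itself.
Transitive (axiom 4): yes — every two-step S-path is closed by a direct edge.
Euclidean (axiom 5): no — a S b and a S e, but not b S e.
So F validates K, T, S4; S5 would additionally require S to be Euclidean. The strongest is S4.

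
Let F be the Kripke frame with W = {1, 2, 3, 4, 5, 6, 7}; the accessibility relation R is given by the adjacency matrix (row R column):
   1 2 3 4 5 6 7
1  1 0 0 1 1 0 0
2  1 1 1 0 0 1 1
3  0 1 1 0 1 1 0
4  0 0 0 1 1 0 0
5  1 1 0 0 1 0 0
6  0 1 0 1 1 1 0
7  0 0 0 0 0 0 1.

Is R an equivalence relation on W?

No

Reflexive: yes — every world is R-related to itself.
Symmetric: no — 1 R 4 but not 4 R 1.
Transitive: no — 1 R 5 and 5 R 2, but not 1 R 2.
So R is not an equivalence relation.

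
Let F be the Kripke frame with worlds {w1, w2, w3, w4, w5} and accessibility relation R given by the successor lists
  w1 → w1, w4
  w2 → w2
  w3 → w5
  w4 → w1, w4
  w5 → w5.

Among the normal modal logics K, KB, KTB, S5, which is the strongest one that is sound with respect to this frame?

K

Symmetric (axiom B): no — w3 R w5 but not w5 R w3.
Reflexive (axiom T): no — w3 is not related to itself.
Euclidean (axiom 5): yes — any two successors of a common world are R-related.
So F validates K; KB would additionally require R to be symmetric. The strongest is K.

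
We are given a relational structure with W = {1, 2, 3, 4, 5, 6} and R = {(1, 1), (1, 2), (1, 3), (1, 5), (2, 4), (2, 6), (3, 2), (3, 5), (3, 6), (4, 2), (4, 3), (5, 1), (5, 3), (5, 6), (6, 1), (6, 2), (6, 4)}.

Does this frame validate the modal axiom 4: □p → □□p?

No

The schema 4 characterises exactly the transitive frames.
Transitive: no — 1 R 2 and 2 R 4, but not 1 R 4.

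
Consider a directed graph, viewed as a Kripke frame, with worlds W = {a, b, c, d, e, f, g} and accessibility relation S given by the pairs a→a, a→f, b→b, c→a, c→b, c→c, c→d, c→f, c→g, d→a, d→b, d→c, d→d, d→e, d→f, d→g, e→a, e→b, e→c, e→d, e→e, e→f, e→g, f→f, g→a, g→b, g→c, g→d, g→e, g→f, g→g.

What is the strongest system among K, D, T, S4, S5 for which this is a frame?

Serial (axiom D): yes — every world has a successor (e.g. a S a).
Reflexive (axiom T): yes — every world is S-related to itself.
Transitive (axiom 4): no — c S d and d S e, but not c S e.
Euclidean (axiom 5): no — c S a and c S b, but not a S b.
So F validates K, D, T; S4 would additionally require S to be transitive. The strongest is T.

T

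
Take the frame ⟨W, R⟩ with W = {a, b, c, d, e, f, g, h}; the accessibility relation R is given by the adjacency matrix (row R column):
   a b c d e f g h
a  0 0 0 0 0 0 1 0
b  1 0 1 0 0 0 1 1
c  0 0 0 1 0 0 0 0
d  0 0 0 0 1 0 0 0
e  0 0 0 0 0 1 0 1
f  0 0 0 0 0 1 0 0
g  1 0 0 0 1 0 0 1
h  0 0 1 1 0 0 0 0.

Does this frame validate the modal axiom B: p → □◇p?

No

The schema B characterises exactly the symmetric frames.
Symmetric: no — b R a but not a R b.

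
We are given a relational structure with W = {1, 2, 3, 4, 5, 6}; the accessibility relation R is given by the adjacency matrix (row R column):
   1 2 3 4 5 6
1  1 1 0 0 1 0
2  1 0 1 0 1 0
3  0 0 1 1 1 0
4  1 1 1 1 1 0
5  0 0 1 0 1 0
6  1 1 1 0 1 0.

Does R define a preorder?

Reflexive: no — 2 is not related to itself.
Transitive: no — 1 R 2 and 2 R 3, but not 1 R 3.
So R is not a preorder.

No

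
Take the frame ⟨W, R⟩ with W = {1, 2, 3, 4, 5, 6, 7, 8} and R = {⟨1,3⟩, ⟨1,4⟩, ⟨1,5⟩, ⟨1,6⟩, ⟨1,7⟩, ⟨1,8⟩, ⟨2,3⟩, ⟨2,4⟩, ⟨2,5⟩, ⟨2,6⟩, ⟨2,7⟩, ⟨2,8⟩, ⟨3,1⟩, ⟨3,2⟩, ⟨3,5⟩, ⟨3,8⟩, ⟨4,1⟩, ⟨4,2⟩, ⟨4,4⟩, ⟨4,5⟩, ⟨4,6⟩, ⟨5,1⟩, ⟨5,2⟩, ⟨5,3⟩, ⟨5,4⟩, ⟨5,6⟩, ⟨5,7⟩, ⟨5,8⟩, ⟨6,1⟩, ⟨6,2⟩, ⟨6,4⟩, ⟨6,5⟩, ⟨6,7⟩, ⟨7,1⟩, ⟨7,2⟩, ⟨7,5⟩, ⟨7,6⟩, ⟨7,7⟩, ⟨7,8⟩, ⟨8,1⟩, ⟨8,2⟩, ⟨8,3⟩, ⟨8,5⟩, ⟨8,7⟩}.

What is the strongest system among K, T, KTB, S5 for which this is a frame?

K

Reflexive (axiom T): no — 1 is not related to itself.
Symmetric (axiom B): yes — every pair in R has its reverse in R.
Euclidean (axiom 5): no — 1 R 3 and 1 R 4, but not 3 R 4.
So F validates K; T would additionally require R to be reflexive. The strongest is K.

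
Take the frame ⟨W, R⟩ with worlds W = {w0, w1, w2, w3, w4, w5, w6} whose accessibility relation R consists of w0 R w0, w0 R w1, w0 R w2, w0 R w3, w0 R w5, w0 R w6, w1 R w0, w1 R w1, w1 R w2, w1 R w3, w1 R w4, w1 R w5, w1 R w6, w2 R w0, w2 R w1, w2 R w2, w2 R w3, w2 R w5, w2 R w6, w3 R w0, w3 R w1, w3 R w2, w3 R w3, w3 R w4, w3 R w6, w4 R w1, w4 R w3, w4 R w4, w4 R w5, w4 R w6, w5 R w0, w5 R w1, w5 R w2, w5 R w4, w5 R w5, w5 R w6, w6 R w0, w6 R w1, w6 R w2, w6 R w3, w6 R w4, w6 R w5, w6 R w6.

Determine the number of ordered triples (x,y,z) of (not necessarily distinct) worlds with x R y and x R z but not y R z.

26

Enumerating: (w0,w3,w5), (w0,w5,w3), (w1,w0,w4), (w1,w2,w4), (w1,w3,w5), (w1,w4,w0), (w1,w4,w2), (w1,w5,w3), (w2,w3,w5), (w2,w5,w3), (w3,w0,w4), (w3,w2,w4), … and 14 more.
Total: 26.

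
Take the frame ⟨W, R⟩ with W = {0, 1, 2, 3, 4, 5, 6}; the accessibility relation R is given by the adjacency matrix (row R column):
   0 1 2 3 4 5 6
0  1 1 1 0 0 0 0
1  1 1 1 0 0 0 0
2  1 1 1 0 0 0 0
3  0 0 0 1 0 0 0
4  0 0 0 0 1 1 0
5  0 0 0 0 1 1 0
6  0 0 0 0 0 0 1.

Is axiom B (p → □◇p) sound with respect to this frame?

Yes

Axiom B corresponds to the accessibility relation being symmetric.
Symmetric: yes — every pair in R has its reverse in R.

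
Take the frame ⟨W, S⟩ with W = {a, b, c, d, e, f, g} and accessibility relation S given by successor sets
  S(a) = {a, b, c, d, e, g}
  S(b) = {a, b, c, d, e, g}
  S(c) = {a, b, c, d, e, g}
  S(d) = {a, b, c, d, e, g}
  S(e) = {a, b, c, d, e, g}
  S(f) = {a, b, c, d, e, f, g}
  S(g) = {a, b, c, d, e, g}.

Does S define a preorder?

Reflexive: yes — every world is S-related to itself.
Transitive: yes — every two-step S-path is closed by a direct edge.
So S is a preorder.

Yes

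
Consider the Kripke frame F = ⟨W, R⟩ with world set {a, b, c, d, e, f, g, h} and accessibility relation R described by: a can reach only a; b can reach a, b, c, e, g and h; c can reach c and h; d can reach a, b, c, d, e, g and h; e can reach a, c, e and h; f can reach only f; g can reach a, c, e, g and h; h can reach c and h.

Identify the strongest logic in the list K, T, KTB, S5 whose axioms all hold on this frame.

Reflexive (axiom T): yes — every world is R-related to itself.
Symmetric (axiom B): no — b R a but not a R b.
Euclidean (axiom 5): no — b R a and b R c, but not a R c.
So F validates K, T; KTB would additionally require R to be symmetric. The strongest is T.

T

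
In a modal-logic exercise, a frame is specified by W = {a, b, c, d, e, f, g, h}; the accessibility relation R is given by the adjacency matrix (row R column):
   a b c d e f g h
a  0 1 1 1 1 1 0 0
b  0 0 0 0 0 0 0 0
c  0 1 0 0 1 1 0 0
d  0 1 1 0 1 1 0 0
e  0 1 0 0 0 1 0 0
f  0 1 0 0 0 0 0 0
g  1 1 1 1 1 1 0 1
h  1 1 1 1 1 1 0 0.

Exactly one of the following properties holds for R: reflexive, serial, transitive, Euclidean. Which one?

Reflexive: no — a is not related to itself.
Serial: no — b has no R-successor.
Transitive: yes — every two-step R-path is closed by a direct edge.
Euclidean: no — a R b and a R c, but not b R c.
Only transitive holds.

transitive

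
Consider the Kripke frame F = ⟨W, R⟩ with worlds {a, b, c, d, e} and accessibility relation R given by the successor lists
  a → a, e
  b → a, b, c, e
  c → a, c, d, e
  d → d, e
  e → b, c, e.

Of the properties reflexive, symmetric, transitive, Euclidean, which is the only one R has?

reflexive

Reflexive: yes — every world is R-related to itself.
Symmetric: no — a R e but not e R a.
Transitive: no — a R e and e R b, but not a R b.
Euclidean: no — b R a and b R c, but not a R c.
Only reflexive holds.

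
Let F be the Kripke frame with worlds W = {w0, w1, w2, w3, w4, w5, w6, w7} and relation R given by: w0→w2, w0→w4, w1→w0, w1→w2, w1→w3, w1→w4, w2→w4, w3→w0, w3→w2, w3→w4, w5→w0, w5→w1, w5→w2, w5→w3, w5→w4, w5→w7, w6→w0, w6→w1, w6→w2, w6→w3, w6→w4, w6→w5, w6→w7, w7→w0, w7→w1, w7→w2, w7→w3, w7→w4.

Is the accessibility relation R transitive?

Yes

Transitive: yes — every two-step R-path is closed by a direct edge.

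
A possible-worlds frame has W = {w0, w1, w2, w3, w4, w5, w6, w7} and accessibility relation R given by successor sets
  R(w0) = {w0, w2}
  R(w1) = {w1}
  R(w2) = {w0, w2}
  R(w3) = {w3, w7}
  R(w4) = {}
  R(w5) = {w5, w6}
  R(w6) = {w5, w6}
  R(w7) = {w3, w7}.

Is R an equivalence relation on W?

No

Reflexive: no — w4 is not related to itself.
Symmetric: yes — every pair in R has its reverse in R.
Transitive: yes — every two-step R-path is closed by a direct edge.
So R is not an equivalence relation.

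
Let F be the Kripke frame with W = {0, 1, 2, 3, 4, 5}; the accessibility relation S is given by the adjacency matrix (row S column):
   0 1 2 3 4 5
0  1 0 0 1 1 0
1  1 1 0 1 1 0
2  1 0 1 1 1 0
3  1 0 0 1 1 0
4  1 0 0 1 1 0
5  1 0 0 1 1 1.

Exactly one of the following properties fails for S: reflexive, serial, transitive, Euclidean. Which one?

Reflexive: yes — every world is S-related to itself.
Serial: yes — every world has a successor (e.g. 0 S 0).
Transitive: yes — every two-step S-path is closed by a direct edge.
Euclidean: no — 1 S 0 and 1 S 1, but not 0 S 1.
Only Euclidean fails.

Euclidean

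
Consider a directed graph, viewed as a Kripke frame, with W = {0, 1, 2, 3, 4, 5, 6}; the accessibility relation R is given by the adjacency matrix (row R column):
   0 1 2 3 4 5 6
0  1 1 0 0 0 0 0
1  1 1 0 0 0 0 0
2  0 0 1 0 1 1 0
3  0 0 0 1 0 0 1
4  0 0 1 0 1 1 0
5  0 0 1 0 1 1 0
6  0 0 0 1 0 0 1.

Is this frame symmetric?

Symmetric: yes — every pair in R has its reverse in R.

Yes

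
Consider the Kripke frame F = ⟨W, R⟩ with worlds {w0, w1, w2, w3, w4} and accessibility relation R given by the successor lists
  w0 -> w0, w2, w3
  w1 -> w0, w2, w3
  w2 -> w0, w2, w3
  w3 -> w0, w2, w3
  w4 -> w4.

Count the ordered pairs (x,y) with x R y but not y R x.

Enumerating: (w1,w0), (w1,w2), (w1,w3).

3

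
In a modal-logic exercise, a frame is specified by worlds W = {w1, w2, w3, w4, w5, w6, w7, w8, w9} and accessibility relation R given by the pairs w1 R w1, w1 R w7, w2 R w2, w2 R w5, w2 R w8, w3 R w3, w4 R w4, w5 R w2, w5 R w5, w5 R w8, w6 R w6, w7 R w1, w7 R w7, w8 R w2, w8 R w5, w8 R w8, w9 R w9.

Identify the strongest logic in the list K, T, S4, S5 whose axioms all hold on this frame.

Reflexive (axiom T): yes — every world is R-related to itself.
Transitive (axiom 4): yes — every two-step R-path is closed by a direct edge.
Euclidean (axiom 5): yes — any two successors of a common world are R-related.
So F validates K, T, S4, S5. The strongest is S5.

S5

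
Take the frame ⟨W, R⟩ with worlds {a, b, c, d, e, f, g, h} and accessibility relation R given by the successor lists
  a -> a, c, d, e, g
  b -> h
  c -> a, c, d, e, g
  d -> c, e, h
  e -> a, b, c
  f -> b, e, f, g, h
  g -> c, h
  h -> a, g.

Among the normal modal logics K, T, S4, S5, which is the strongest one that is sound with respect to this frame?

Reflexive (axiom T): no — b is not related to itself.
Transitive (axiom 4): no — a R d and d R h, but not a R h.
Euclidean (axiom 5): no — a R d and a R g, but not d R g.
So F validates K; T would additionally require R to be reflexive. The strongest is K.

K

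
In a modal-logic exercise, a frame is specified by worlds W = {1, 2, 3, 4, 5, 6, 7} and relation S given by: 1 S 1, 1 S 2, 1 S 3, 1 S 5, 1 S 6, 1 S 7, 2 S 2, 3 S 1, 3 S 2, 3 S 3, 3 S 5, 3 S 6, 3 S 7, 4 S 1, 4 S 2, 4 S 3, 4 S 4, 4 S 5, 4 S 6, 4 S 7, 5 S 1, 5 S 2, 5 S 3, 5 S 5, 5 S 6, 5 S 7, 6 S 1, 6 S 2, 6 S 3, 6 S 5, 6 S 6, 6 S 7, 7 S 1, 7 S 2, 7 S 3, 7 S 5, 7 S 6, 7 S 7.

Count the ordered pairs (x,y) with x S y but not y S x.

11

Enumerating: (1,2), (3,2), (4,1), (4,2), (4,3), (4,5), (4,6), (4,7), (5,2), (6,2), (7,2).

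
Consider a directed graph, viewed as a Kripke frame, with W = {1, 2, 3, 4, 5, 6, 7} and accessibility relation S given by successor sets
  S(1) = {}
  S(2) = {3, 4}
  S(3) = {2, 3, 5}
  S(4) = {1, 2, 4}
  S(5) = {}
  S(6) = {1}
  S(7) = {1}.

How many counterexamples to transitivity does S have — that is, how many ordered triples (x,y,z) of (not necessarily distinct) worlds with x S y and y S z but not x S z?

Enumerating: (2,3,2), (2,3,5), (2,4,1), (2,4,2), (3,2,4), (4,2,3).

6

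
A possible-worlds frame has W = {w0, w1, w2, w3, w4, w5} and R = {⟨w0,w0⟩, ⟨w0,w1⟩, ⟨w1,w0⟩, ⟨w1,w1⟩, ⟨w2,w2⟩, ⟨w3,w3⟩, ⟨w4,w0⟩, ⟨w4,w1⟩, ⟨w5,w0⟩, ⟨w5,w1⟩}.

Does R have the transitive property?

Yes

Transitive: yes — every two-step R-path is closed by a direct edge.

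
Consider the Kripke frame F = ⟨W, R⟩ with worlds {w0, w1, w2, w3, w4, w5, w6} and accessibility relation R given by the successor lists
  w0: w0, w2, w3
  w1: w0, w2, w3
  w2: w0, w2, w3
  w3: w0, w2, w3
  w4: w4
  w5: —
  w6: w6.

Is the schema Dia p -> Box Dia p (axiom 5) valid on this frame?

Yes

The schema 5 characterises exactly the Euclidean frames.
Euclidean: yes — any two successors of a common world are R-related.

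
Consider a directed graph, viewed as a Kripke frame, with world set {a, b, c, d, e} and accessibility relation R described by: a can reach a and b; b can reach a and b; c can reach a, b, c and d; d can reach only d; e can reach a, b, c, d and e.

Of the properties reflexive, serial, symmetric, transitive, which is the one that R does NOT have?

Reflexive: yes — every world is R-related to itself.
Serial: yes — every world has a successor (e.g. a R a).
Symmetric: no — c R a but not a R c.
Transitive: yes — every two-step R-path is closed by a direct edge.
Only symmetric fails.

symmetric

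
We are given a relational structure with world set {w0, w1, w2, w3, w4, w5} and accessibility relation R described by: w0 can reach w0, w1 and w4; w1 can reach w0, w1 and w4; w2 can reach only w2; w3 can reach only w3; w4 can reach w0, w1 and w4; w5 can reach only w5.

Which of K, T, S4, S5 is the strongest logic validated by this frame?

S5

Reflexive (axiom T): yes — every world is R-related to itself.
Transitive (axiom 4): yes — every two-step R-path is closed by a direct edge.
Euclidean (axiom 5): yes — any two successors of a common world are R-related.
So F validates K, T, S4, S5. The strongest is S5.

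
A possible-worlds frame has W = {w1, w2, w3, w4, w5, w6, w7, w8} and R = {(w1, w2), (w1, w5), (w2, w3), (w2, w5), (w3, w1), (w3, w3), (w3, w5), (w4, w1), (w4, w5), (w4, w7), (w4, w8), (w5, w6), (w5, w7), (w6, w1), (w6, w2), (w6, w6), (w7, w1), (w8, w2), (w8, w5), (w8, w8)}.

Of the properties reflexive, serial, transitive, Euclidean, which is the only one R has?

Reflexive: no — w1 is not related to itself.
Serial: yes — every world has a successor (e.g. w1 R w2).
Transitive: no — w1 R w2 and w2 R w3, but not w1 R w3.
Euclidean: no — w1 R w5 and w1 R w2, but not w5 R w2.
Only serial holds.

serial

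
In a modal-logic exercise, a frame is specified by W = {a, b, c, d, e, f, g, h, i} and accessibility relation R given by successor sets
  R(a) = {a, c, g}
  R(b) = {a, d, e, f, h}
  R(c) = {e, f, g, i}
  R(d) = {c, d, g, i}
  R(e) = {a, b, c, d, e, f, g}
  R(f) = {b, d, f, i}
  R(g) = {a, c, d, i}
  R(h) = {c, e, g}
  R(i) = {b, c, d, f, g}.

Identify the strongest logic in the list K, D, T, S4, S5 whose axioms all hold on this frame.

D

Serial (axiom D): yes — every world has a successor (e.g. a R a).
Reflexive (axiom T): no — b is not related to itself.
Transitive (axiom 4): no — a R c and c R e, but not a R e.
Euclidean (axiom 5): no — b R a and b R d, but not a R d.
So F validates K, D; T would additionally require R to be reflexive. The strongest is D.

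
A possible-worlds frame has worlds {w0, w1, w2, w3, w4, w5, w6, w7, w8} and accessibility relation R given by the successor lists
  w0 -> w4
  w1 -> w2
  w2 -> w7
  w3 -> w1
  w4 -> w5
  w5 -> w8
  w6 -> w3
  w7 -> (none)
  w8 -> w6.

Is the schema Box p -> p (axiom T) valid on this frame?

No

The schema T characterises exactly the reflexive frames.
Reflexive: no — w0 is not related to itself.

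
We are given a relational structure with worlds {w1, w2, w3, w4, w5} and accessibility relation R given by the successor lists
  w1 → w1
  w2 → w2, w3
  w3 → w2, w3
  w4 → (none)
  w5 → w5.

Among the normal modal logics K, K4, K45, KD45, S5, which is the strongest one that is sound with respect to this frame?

K45

Transitive (axiom 4): yes — every two-step R-path is closed by a direct edge.
Euclidean (axiom 5): yes — any two successors of a common world are R-related.
Serial (axiom D): no — w4 has no R-successor.
Reflexive (axiom T): no — w4 is not related to itself.
So F validates K, K4, K45; KD45 would additionally require R to be serial. The strongest is K45.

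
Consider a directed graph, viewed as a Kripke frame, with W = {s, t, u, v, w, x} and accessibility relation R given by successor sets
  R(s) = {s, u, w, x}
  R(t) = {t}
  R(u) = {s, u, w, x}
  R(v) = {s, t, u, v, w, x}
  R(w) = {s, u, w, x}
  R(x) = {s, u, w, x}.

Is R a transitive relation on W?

Yes

Transitive: yes — every two-step R-path is closed by a direct edge.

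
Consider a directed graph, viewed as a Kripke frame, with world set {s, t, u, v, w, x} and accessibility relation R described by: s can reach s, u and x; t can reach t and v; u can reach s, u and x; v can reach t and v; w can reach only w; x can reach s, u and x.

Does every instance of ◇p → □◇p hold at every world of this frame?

Yes

By correspondence theory, 5 is valid on a frame iff R is Euclidean.
Euclidean: yes — any two successors of a common world are R-related.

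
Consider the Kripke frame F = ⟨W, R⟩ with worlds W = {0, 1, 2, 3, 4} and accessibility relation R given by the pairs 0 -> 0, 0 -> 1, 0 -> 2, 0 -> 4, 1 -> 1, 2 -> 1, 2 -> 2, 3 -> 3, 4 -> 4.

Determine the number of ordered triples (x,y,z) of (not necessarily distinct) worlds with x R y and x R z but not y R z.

Enumerating: (0,1,0), (0,1,2), (0,1,4), (0,2,0), (0,2,4), (0,4,0), (0,4,1), (0,4,2), (2,1,2).

9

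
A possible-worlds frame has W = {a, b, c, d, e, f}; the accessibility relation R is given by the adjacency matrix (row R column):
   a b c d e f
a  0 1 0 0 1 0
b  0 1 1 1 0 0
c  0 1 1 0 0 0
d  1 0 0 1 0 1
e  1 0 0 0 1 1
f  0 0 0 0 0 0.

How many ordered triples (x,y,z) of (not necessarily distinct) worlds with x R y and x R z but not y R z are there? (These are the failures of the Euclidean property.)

16

Enumerating: (a,b,e), (a,e,b), (b,c,d), (b,d,b), (b,d,c), (d,a,a), (d,a,d), (d,a,f), (d,f,a), (d,f,d), (d,f,f), (e,a,a), (e,a,f), (e,f,a), (e,f,e), (e,f,f).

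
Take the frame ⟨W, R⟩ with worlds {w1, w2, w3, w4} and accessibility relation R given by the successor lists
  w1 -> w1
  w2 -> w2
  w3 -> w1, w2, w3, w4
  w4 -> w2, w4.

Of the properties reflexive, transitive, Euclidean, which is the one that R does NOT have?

Euclidean

Reflexive: yes — every world is R-related to itself.
Transitive: yes — every two-step R-path is closed by a direct edge.
Euclidean: no — w3 R w1 and w3 R w2, but not w1 R w2.
Only Euclidean fails.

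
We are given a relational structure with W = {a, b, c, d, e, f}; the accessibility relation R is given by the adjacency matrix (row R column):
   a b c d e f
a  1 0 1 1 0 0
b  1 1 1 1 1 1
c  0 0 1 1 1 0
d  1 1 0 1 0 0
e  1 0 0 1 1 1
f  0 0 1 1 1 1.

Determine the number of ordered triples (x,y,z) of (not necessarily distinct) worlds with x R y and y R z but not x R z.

16

Enumerating: (a,c,e), (a,d,b), (c,d,a), (c,d,b), (c,e,a), (c,e,f), (d,a,c), (d,b,c), (d,b,e), (d,b,f), (e,a,c), (e,d,b), (e,f,c), (f,d,a), (f,d,b), (f,e,a).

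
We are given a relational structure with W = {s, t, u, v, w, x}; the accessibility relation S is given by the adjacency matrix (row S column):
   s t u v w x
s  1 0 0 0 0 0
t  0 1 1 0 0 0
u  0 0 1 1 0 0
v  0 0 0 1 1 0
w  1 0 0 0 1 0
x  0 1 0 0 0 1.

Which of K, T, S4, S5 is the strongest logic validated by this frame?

Reflexive (axiom T): yes — every world is S-related to itself.
Transitive (axiom 4): no — t S u and u S v, but not t S v.
Euclidean (axiom 5): no — t S u and t S t, but not u S t.
So F validates K, T; S4 would additionally require S to be transitive. The strongest is T.

T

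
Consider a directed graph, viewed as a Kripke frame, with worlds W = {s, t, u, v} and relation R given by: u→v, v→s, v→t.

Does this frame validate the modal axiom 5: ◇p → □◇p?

The schema 5 characterises exactly the Euclidean frames.
Euclidean: no — v R s and v R t, but not s R t.

No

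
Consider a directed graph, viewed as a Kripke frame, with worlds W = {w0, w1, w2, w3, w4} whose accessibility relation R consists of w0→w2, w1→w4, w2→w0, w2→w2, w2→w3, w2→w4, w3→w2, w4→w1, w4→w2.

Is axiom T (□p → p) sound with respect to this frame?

No

The schema T characterises exactly the reflexive frames.
Reflexive: no — w0 is not related to itself.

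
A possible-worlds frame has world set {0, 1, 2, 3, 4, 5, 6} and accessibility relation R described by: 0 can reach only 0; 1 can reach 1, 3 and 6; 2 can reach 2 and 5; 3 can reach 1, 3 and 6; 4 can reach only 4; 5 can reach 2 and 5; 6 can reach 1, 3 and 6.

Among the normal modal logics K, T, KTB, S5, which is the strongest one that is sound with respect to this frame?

Reflexive (axiom T): yes — every world is R-related to itself.
Symmetric (axiom B): yes — every pair in R has its reverse in R.
Euclidean (axiom 5): yes — any two successors of a common world are R-related.
So F validates K, T, KTB, S5. The strongest is S5.

S5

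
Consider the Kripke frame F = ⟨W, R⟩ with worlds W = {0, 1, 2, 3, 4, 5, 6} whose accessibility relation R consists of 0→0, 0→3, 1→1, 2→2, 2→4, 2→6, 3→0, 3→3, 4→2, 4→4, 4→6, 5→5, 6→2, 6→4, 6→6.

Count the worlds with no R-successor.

R is serial; there are no such worlds.

0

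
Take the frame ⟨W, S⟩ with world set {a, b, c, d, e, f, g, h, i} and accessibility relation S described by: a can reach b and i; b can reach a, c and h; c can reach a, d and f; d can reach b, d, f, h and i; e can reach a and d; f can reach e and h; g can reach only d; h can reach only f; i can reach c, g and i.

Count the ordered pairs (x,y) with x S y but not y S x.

Enumerating: (a,i), (b,c), (b,h), (c,a), (c,d), (c,f), (d,b), (d,f), (d,h), (d,i), (e,a), (e,d), (f,e), (g,d), (i,c), (i,g).

16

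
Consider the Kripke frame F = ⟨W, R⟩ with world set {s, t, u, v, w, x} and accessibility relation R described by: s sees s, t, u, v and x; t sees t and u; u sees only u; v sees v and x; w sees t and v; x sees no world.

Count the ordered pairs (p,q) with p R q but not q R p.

Enumerating: (s,t), (s,u), (s,v), (s,x), (t,u), (v,x), (w,t), (w,v).

8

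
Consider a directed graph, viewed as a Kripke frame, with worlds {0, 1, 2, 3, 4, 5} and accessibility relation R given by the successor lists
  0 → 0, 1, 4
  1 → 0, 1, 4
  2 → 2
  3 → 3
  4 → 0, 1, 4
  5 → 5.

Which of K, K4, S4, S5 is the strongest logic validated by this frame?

S5

Transitive (axiom 4): yes — every two-step R-path is closed by a direct edge.
Reflexive (axiom T): yes — every world is R-related to itself.
Euclidean (axiom 5): yes — any two successors of a common world are R-related.
So F validates K, K4, S4, S5. The strongest is S5.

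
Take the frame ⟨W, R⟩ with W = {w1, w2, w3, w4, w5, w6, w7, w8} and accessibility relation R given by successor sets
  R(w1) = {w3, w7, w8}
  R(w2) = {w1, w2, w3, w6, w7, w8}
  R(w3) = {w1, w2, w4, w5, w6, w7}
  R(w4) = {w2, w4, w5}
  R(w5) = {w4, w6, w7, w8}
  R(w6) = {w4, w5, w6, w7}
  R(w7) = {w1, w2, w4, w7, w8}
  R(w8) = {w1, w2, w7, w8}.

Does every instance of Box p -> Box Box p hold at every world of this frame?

Axiom 4 corresponds to the accessibility relation being transitive.
Transitive: no — w1 R w3 and w3 R w2, but not w1 R w2.

No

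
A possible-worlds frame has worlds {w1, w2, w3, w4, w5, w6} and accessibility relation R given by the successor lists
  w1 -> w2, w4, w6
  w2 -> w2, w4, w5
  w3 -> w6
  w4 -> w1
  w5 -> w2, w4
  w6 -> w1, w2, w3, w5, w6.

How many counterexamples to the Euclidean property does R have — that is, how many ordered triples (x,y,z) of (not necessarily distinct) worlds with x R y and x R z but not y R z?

26

Enumerating: (w1,w2,w6), (w1,w4,w2), (w1,w4,w4), (w1,w4,w6), (w1,w6,w4), (w2,w4,w2), (w2,w4,w4), (w2,w4,w5), (w2,w5,w5), (w4,w1,w1), (w5,w4,w2), (w5,w4,w4), … and 14 more.
Total: 26.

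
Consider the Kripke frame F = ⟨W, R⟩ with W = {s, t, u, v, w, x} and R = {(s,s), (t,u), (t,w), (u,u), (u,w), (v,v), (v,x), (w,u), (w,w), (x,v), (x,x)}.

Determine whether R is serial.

Yes

Serial: yes — every world has a successor (e.g. s R s).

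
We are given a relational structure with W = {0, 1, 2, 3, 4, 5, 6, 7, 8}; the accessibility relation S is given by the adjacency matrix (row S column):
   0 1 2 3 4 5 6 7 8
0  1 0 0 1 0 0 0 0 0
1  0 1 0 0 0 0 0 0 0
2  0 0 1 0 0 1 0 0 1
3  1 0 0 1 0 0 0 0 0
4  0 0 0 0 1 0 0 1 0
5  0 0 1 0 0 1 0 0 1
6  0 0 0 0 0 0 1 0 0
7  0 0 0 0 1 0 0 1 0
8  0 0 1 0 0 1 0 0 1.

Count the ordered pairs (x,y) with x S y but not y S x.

S is symmetric; there are no such tuples.

0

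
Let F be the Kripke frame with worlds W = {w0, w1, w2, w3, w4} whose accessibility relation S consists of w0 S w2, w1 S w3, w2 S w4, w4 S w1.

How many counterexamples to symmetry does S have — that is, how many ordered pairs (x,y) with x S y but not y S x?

4

Enumerating: (w0,w2), (w1,w3), (w2,w4), (w4,w1).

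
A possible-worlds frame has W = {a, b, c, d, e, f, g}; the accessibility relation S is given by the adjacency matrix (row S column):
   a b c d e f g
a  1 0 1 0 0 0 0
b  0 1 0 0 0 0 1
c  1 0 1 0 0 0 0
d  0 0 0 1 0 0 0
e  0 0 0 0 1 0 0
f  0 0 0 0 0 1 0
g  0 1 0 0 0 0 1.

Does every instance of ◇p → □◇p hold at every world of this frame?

Yes

The schema 5 characterises exactly the Euclidean frames.
Euclidean: yes — any two successors of a common world are S-related.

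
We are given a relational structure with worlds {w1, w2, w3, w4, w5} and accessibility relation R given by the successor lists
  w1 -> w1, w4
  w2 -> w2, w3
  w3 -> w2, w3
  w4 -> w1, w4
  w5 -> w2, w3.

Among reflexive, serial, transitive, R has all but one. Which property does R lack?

Reflexive: no — w5 is not related to itself.
Serial: yes — every world has a successor (e.g. w1 R w1).
Transitive: yes — every two-step R-path is closed by a direct edge.
Only reflexive fails.

reflexive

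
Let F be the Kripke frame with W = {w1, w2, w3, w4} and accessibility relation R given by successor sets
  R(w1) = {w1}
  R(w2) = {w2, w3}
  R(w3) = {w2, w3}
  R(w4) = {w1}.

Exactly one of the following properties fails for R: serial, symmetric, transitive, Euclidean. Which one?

Serial: yes — every world has a successor (e.g. w1 R w1).
Symmetric: no — w4 R w1 but not w1 R w4.
Transitive: yes — every two-step R-path is closed by a direct edge.
Euclidean: yes — any two successors of a common world are R-related.
Only symmetric fails.

symmetric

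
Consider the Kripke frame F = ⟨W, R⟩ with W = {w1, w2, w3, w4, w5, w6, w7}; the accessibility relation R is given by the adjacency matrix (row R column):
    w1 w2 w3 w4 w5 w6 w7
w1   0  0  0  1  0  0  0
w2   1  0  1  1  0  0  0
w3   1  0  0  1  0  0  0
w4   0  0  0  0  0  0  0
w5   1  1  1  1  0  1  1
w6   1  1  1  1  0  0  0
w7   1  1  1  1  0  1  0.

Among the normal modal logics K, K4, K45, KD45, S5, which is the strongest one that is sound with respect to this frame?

Transitive (axiom 4): yes — every two-step R-path is closed by a direct edge.
Euclidean (axiom 5): no — w2 R w1 and w2 R w3, but not w1 R w3.
Serial (axiom D): no — w4 has no R-successor.
Reflexive (axiom T): no — w1 is not related to itself.
So F validates K, K4; K45 would additionally require R to be Euclidean. The strongest is K4.

K4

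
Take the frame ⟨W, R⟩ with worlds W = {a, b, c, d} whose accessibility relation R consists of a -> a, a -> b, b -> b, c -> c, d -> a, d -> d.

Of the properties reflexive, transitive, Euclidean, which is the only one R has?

Reflexive: yes — every world is R-related to itself.
Transitive: no — d R a and a R b, but not d R b.
Euclidean: no — a R b and a R a, but not b R a.
Only reflexive holds.

reflexive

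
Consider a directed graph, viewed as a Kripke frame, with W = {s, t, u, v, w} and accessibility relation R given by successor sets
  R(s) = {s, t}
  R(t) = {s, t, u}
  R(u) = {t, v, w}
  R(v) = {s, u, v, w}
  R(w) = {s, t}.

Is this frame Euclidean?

Euclidean: no — t R s and t R u, but not s R u.

No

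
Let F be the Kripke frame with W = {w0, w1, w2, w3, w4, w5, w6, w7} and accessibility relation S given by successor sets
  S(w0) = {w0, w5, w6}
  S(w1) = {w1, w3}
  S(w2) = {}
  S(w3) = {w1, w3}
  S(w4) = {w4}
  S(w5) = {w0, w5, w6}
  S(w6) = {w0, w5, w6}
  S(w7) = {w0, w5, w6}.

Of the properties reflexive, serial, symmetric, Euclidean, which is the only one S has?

Euclidean

Reflexive: no — w2 is not related to itself.
Serial: no — w2 has no S-successor.
Symmetric: no — w7 S w0 but not w0 S w7.
Euclidean: yes — any two successors of a common world are S-related.
Only Euclidean holds.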